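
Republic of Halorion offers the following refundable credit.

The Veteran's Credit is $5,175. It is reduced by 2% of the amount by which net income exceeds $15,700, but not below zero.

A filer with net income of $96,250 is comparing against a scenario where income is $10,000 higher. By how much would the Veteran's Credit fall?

$200

At $96,250 — 2% of the $80,550 excess over $15,700 is $1,611; credit = $5,175 − $1,611 = $3,564.
At $106,250 — 2% of the $90,550 excess over $15,700 is $1,811; credit = $5,175 − $1,811 = $3,364.
Lost: $3,564 − $3,364 = $200.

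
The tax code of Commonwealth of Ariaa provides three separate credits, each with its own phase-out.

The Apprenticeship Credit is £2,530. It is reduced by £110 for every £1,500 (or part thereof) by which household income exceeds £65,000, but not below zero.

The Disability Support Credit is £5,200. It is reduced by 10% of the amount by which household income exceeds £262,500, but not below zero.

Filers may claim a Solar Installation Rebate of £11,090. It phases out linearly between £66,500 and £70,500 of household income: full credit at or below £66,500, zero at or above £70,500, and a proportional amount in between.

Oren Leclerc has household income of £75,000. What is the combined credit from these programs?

Apprenticeship Credit: income exceeds £65,000 by £10,000, which is 7 full-or-partial £1,500 increments; reduction = 7 × £110 = £770, leaving £1,760.
Disability Support Credit: £75,000 is at or below the £262,500 threshold, so the full £5,200 applies.
Solar Installation Rebate: £75,000 is at or above £70,500, so the credit is £0.
Total: £1,760 + £5,200 + £0 = £6,960.

£6,960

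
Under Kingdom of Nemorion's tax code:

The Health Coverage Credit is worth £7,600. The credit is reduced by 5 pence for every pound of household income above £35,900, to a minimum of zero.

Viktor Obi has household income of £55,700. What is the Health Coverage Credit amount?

£6,610

Health Coverage Credit: 5% of the £19,800 excess over £35,900 is £990; credit = £7,600 − £990 = £6,610.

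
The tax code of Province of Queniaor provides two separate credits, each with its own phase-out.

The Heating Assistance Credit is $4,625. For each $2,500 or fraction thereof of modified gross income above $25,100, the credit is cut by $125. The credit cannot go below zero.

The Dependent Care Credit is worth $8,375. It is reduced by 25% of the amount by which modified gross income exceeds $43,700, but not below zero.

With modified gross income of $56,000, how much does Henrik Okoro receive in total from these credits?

$8,300

Heating Assistance Credit: income exceeds $25,100 by $30,900, which is 13 full-or-partial $2,500 increments; reduction = 13 × $125 = $1,625, leaving $3,000.
Dependent Care Credit: 25% of the $12,300 excess over $43,700 is $3,075; credit = $8,375 − $3,075 = $5,300.
Total: $3,000 + $5,300 = $8,300.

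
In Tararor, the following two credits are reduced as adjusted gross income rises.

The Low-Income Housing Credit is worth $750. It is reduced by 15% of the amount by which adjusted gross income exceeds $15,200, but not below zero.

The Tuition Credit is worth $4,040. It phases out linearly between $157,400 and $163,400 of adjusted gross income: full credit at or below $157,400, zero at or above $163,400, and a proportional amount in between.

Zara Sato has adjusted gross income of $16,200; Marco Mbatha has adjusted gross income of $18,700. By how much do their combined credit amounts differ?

Zara ($16,200): Low-Income Housing Credit: 15% of the $1,000 excess over $15,200 is $150; credit = $750 − $150 = $600. Tuition Credit: $16,200 is at or below the $157,400 threshold, so the full $4,040 applies. total $600 + $4,040 = $4,640
Marco ($18,700): Low-Income Housing Credit: 15% of the $3,500 excess over $15,200 is $525; credit = $750 − $525 = $225. Tuition Credit: $18,700 is at or below the $157,400 threshold, so the full $4,040 applies. total $225 + $4,040 = $4,265
Difference: |$4,640 − $4,265| = $375.

$375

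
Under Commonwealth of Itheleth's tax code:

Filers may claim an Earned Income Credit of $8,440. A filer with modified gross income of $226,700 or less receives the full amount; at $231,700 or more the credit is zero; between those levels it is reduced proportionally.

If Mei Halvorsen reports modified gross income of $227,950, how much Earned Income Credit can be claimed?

$6,330

Earned Income Credit: $227,950 is $1,250 into a $5,000 phase-out range, leaving 3,750/5,000 of the credit: $8,440 × 3,750/5,000 = $6,330.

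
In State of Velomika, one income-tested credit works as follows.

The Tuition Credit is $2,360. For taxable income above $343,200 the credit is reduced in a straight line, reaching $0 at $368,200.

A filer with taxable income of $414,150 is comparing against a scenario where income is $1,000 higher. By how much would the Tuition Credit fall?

At $414,150 — $414,150 is at or above $368,200, so the credit is $0.
At $415,150 — $415,150 is at or above $368,200, so the credit is $0.
Lost: $0 − $0 = $0.

$0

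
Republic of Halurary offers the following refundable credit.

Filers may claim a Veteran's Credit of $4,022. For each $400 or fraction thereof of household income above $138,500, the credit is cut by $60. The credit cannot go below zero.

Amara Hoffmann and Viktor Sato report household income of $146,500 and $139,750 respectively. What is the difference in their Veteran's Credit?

Amara ($146,500): Veteran's Credit: income exceeds $138,500 by $8,000, which is 20 full-or-partial $400 increments; reduction = 20 × $60 = $1,200, leaving $2,822.
Viktor ($139,750): Veteran's Credit: income exceeds $138,500 by $1,250, which is 4 full-or-partial $400 increments; reduction = 4 × $60 = $240, leaving $3,782.
Difference: |$2,822 − $3,782| = $960.

$960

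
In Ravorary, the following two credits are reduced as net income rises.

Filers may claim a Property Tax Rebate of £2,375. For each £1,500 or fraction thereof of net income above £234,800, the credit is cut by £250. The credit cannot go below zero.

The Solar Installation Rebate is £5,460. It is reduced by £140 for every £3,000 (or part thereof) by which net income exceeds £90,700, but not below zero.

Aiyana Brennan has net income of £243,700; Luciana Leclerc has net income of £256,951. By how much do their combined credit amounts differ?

£875

Aiyana (£243,700): Property Tax Rebate: income exceeds £234,800 by £8,900, which is 6 full-or-partial £1,500 increments; reduction = 6 × £250 = £1,500, leaving £875. Solar Installation Rebate: income exceeds £90,700 by £153,000 → 51 increments × £140 = £7,140 ≥ base, so the credit is £0. total £875 + £0 = £875
Luciana (£256,951): Property Tax Rebate: income exceeds £234,800 by £22,151 → 15 increments × £250 = £3,750 ≥ base, so the credit is £0. Solar Installation Rebate: income exceeds £90,700 by £166,251 → 56 increments × £140 = £7,840 ≥ base, so the credit is £0. total £0 + £0 = £0
Difference: |£875 − £0| = £875.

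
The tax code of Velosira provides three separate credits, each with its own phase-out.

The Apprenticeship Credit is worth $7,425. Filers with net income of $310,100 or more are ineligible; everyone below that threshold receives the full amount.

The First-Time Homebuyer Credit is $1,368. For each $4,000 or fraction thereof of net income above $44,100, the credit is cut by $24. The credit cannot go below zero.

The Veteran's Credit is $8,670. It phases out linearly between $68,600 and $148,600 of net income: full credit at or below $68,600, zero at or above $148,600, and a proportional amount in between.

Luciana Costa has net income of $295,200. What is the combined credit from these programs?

Apprenticeship Credit: $295,200 is below the $310,100 cutoff, so the full $7,425 applies.
First-Time Homebuyer Credit: income exceeds $44,100 by $251,100 → 63 increments × $24 = $1,512 ≥ base, so the credit is $0.
Veteran's Credit: $295,200 is at or above $148,600, so the credit is $0.
Total: $7,425 + $0 + $0 = $7,425.

$7,425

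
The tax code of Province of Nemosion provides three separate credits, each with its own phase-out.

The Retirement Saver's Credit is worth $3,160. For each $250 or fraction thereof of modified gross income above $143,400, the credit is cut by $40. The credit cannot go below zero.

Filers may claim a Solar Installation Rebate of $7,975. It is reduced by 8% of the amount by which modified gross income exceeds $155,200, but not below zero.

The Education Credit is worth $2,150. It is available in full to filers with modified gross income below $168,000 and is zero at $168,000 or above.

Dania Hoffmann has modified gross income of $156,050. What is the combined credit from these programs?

$11,177

Retirement Saver's Credit: income exceeds $143,400 by $12,650, which is 51 full-or-partial $250 increments; reduction = 51 × $40 = $2,040, leaving $1,120.
Solar Installation Rebate: 8% of the $850 excess over $155,200 is $68; credit = $7,975 − $68 = $7,907.
Education Credit: $156,050 is below the $168,000 cutoff, so the full $2,150 applies.
Total: $1,120 + $7,907 + $2,150 = $11,177.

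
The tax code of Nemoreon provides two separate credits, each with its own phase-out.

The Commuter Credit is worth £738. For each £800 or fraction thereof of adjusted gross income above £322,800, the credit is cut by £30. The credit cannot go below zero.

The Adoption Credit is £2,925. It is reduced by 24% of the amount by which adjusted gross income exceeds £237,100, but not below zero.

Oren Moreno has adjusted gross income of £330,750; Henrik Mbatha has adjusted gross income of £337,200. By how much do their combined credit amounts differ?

Oren (£330,750): Commuter Credit: income exceeds £322,800 by £7,950, which is 10 full-or-partial £800 increments; reduction = 10 × £30 = £300, leaving £438. Adoption Credit: 24% of the £93,650 excess over £237,100 is £22,476 ≥ base, so the credit is £0. total £438 + £0 = £438
Henrik (£337,200): Commuter Credit: income exceeds £322,800 by £14,400, which is 18 full-or-partial £800 increments; reduction = 18 × £30 = £540, leaving £198. Adoption Credit: 24% of the £100,100 excess over £237,100 is £24,024 ≥ base, so the credit is £0. total £198 + £0 = £198
Difference: |£438 − £198| = £240.

£240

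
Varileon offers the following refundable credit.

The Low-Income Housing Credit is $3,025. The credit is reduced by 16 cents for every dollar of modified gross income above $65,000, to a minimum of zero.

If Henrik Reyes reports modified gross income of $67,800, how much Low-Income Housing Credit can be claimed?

Low-Income Housing Credit: 16% of the $2,800 excess over $65,000 is $448; credit = $3,025 − $448 = $2,577.

$2,577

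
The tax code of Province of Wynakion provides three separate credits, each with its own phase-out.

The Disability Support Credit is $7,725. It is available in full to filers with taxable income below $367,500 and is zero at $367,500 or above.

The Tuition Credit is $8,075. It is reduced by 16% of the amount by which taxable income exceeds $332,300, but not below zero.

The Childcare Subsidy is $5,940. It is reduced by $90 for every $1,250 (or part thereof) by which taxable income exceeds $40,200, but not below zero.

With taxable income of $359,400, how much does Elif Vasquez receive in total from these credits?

$11,464

Disability Support Credit: $359,400 is below the $367,500 cutoff, so the full $7,725 applies.
Tuition Credit: 16% of the $27,100 excess over $332,300 is $4,336; credit = $8,075 − $4,336 = $3,739.
Childcare Subsidy: income exceeds $40,200 by $319,200 → 256 increments × $90 = $23,040 ≥ base, so the credit is $0.
Total: $7,725 + $3,739 + $0 = $11,464.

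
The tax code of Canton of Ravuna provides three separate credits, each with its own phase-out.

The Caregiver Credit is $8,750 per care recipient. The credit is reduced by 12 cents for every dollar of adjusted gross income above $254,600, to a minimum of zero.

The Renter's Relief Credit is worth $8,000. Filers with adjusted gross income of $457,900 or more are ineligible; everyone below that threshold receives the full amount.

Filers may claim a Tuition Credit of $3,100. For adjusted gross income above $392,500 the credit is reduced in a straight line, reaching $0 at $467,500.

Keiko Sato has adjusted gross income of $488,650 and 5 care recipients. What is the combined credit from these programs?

$15,664

Caregiver Credit: base = 5 × $8,750 = $43,750. 12% of the $234,050 excess over $254,600 is $28,086; credit = $43,750 − $28,086 = $15,664.
Renter's Relief Credit: $488,650 meets or exceeds the $457,900 cutoff, so the credit is $0.
Tuition Credit: $488,650 is at or above $467,500, so the credit is $0.
Total: $15,664 + $0 + $0 = $15,664.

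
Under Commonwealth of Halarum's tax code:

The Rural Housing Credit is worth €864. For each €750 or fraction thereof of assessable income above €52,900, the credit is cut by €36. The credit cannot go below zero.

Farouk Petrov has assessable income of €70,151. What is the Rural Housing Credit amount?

Rural Housing Credit: income exceeds €52,900 by €17,251 → 24 increments × €36 = €864 ≥ base, so the credit is €0.

€0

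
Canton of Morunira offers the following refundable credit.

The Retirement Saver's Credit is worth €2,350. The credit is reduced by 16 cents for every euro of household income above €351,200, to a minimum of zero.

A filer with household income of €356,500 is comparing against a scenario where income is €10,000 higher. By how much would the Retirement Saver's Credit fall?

€1,502

At €356,500 — 16% of the €5,300 excess over €351,200 is €848; credit = €2,350 − €848 = €1,502.
At €366,500 — 16% of the €15,300 excess over €351,200 is €2,448 ≥ base, so the credit is €0.
Lost: €1,502 − €0 = €1,502.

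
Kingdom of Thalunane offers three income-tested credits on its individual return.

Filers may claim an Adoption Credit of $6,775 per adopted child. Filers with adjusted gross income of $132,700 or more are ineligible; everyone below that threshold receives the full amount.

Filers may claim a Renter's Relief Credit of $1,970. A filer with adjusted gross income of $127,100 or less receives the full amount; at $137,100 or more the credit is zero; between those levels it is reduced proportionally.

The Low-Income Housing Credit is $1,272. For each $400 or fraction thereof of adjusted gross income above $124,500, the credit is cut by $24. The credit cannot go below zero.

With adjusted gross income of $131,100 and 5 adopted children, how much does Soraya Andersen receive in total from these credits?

Adoption Credit: base = 5 × $6,775 = $33,875. $131,100 is below the $132,700 cutoff, so the full $33,875 applies.
Renter's Relief Credit: $131,100 is $4,000 into a $10,000 phase-out range, leaving 6,000/10,000 of the credit: $1,970 × 6,000/10,000 = $1,182.
Low-Income Housing Credit: income exceeds $124,500 by $6,600, which is 17 full-or-partial $400 increments; reduction = 17 × $24 = $408, leaving $864.
Total: $33,875 + $1,182 + $864 = $35,921.

$35,921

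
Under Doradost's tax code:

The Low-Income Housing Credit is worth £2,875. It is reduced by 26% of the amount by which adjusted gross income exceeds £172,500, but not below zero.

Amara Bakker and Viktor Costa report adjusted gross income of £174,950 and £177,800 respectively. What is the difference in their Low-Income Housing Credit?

Amara (£174,950): Low-Income Housing Credit: 26% of the £2,450 excess over £172,500 is £637; credit = £2,875 − £637 = £2,238.
Viktor (£177,800): Low-Income Housing Credit: 26% of the £5,300 excess over £172,500 is £1,378; credit = £2,875 − £1,378 = £1,497.
Difference: |£2,238 − £1,497| = £741.

£741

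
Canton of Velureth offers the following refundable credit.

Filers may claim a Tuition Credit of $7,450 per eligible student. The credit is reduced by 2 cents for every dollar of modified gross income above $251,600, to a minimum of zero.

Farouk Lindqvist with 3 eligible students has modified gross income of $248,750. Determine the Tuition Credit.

$22,350

Tuition Credit: base = 3 × $7,450 = $22,350. $248,750 is at or below the $251,600 threshold, so the full $22,350 applies.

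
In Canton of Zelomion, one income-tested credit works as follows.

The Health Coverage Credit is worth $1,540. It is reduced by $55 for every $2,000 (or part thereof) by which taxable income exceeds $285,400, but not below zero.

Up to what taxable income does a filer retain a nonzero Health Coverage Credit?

After 27 increments the reduction is 27 × $55 = $1,485, leaving $55; one more increment wipes it out. Increment 27 ends at excess 27 × $2,000 = $54,000, so the highest qualifying income is $285,400 + $54,000 = $339,400.

$339,400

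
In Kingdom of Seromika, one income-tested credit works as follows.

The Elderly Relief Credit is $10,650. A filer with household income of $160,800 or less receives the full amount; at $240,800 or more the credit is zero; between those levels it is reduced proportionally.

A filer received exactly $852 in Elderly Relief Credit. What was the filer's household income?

$234,400

$852 is 852/10,650 of the full $10,650, so 9,798/10,650 of the $80,000 range has been used: income = $160,800 + $80,000 × 9,798/10,650 = $234,400.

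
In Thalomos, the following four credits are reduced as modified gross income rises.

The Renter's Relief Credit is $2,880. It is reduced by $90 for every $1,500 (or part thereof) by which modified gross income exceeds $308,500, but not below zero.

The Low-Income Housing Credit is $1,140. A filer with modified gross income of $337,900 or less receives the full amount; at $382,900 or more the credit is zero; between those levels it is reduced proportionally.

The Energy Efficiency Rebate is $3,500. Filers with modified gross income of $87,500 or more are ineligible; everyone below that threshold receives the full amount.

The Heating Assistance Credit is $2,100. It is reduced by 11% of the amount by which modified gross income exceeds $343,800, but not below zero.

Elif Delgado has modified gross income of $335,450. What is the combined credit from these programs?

Renter's Relief Credit: income exceeds $308,500 by $26,950, which is 18 full-or-partial $1,500 increments; reduction = 18 × $90 = $1,620, leaving $1,260.
Low-Income Housing Credit: $335,450 is at or below the $337,900 threshold, so the full $1,140 applies.
Energy Efficiency Rebate: $335,450 meets or exceeds the $87,500 cutoff, so the credit is $0.
Heating Assistance Credit: $335,450 is at or below the $343,800 threshold, so the full $2,100 applies.
Total: $1,260 + $1,140 + $0 + $2,100 = $4,500.

$4,500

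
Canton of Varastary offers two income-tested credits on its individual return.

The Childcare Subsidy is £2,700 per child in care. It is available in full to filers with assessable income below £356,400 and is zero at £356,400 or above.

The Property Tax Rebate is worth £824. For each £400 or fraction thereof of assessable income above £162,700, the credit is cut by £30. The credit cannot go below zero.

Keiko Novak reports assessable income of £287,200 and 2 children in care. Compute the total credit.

£5,400

Childcare Subsidy: base = 2 × £2,700 = £5,400. £287,200 is below the £356,400 cutoff, so the full £5,400 applies.
Property Tax Rebate: income exceeds £162,700 by £124,500 → 312 increments × £30 = £9,360 ≥ base, so the credit is £0.
Total: £5,400 + £0 = £5,400.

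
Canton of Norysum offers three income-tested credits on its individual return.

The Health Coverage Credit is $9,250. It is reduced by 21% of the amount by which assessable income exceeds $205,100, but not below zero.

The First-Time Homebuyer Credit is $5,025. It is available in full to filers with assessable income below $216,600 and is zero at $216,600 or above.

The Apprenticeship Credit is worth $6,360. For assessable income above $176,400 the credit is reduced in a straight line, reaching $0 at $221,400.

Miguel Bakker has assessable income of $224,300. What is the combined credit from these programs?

$5,218

Health Coverage Credit: 21% of the $19,200 excess over $205,100 is $4,032; credit = $9,250 − $4,032 = $5,218.
First-Time Homebuyer Credit: $224,300 meets or exceeds the $216,600 cutoff, so the credit is $0.
Apprenticeship Credit: $224,300 is at or above $221,400, so the credit is $0.
Total: $5,218 + $0 + $0 = $5,218.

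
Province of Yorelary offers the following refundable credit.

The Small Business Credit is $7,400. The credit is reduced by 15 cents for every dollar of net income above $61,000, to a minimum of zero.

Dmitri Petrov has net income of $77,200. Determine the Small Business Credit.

Small Business Credit: 15% of the $16,200 excess over $61,000 is $2,430; credit = $7,400 − $2,430 = $4,970.

$4,970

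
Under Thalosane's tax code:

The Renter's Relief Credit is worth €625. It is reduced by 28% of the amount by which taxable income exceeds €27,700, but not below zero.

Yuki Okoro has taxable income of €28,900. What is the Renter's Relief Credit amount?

€289

Renter's Relief Credit: 28% of the €1,200 excess over €27,700 is €336; credit = €625 − €336 = €289.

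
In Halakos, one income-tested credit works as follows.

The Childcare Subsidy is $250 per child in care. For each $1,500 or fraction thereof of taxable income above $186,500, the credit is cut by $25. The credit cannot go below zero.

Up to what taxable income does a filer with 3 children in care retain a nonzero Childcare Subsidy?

$230,000

Full credit = 3 × $250 = $750.
After 29 increments the reduction is 29 × $25 = $725, leaving $25; one more increment wipes it out. Increment 29 ends at excess 29 × $1,500 = $43,500, so the highest qualifying income is $186,500 + $43,500 = $230,000.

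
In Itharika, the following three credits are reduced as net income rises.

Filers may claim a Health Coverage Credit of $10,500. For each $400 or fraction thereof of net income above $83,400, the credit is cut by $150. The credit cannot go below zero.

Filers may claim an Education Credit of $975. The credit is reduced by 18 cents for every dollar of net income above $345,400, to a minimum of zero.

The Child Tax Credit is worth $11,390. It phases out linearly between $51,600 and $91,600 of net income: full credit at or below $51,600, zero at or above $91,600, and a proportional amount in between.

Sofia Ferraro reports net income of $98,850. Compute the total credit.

Health Coverage Credit: income exceeds $83,400 by $15,450, which is 39 full-or-partial $400 increments; reduction = 39 × $150 = $5,850, leaving $4,650.
Education Credit: $98,850 is at or below the $345,400 threshold, so the full $975 applies.
Child Tax Credit: $98,850 is at or above $91,600, so the credit is $0.
Total: $4,650 + $975 + $0 = $5,625.

$5,625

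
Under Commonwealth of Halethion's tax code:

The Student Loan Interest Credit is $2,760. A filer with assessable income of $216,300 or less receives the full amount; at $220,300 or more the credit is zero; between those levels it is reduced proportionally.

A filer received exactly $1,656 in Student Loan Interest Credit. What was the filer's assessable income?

$1,656 is 1,656/2,760 of the full $2,760, so 1,104/2,760 of the $4,000 range has been used: income = $216,300 + $4,000 × 1,104/2,760 = $217,900.

$217,900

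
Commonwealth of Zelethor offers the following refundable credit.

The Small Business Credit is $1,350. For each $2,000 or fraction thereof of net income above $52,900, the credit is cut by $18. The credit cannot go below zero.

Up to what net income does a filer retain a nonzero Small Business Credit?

$200,900

After 74 increments the reduction is 74 × $18 = $1,332, leaving $18; one more increment wipes it out. Increment 74 ends at excess 74 × $2,000 = $148,000, so the highest qualifying income is $52,900 + $148,000 = $200,900.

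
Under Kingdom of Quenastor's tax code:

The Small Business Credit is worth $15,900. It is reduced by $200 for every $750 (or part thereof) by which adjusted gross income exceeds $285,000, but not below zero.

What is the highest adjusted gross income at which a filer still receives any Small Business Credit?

After 79 increments the reduction is 79 × $200 = $15,800, leaving $100; one more increment wipes it out. Increment 79 ends at excess 79 × $750 = $59,250, so the highest qualifying income is $285,000 + $59,250 = $344,250.

$344,250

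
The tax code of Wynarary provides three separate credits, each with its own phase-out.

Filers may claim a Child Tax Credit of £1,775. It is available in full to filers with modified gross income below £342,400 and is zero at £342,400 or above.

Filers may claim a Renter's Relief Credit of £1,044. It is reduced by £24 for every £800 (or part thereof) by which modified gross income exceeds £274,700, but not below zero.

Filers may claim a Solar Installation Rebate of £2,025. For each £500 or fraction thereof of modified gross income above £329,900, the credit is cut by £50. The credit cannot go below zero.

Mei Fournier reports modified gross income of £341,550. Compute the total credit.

£2,600

Child Tax Credit: £341,550 is below the £342,400 cutoff, so the full £1,775 applies.
Renter's Relief Credit: income exceeds £274,700 by £66,850 → 84 increments × £24 = £2,016 ≥ base, so the credit is £0.
Solar Installation Rebate: income exceeds £329,900 by £11,650, which is 24 full-or-partial £500 increments; reduction = 24 × £50 = £1,200, leaving £825.
Total: £1,775 + £0 + £825 = £2,600.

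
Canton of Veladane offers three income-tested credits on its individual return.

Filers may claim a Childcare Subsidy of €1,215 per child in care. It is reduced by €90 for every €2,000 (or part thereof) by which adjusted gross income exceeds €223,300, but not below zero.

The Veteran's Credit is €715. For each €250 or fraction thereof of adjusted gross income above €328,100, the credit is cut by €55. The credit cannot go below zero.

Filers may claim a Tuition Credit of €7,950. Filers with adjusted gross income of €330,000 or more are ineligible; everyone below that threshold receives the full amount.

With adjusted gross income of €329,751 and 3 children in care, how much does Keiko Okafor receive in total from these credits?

Childcare Subsidy: base = 3 × €1,215 = €3,645. income exceeds €223,300 by €106,451 → 54 increments × €90 = €4,860 ≥ base, so the credit is €0.
Veteran's Credit: income exceeds €328,100 by €1,651, which is 7 full-or-partial €250 increments; reduction = 7 × €55 = €385, leaving €330.
Tuition Credit: €329,751 is below the €330,000 cutoff, so the full €7,950 applies.
Total: €0 + €330 + €7,950 = €8,280.

€8,280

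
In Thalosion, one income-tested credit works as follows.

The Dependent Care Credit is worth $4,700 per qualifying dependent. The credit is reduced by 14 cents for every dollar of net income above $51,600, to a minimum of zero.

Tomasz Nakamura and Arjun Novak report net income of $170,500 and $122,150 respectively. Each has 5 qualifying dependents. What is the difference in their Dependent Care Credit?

Tomasz ($170,500): Dependent Care Credit: base = 5 × $4,700 = $23,500. 14% of the $118,900 excess over $51,600 is $16,646; credit = $23,500 − $16,646 = $6,854.
Arjun ($122,150): Dependent Care Credit: base = 5 × $4,700 = $23,500. 14% of the $70,550 excess over $51,600 is $9,877; credit = $23,500 − $9,877 = $13,623.
Difference: |$6,854 − $13,623| = $6,769.

$6,769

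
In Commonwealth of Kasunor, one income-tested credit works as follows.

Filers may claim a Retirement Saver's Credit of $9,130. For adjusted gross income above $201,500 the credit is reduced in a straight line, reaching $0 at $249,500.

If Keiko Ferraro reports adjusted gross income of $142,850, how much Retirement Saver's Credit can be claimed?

Retirement Saver's Credit: $142,850 is at or below the $201,500 threshold, so the full $9,130 applies.

$9,130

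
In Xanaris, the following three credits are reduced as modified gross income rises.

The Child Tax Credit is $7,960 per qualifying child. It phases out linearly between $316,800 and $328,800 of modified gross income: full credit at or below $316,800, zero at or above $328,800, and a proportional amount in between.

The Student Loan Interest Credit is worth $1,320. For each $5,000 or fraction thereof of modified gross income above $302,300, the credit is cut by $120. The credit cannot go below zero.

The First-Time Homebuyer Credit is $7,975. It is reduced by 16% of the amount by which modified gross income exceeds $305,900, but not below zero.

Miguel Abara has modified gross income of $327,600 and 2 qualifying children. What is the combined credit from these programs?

Child Tax Credit: base = 2 × $7,960 = $15,920. $327,600 is $10,800 into a $12,000 phase-out range, leaving 1,200/12,000 of the credit: $15,920 × 1,200/12,000 = $1,592.
Student Loan Interest Credit: income exceeds $302,300 by $25,300, which is 6 full-or-partial $5,000 increments; reduction = 6 × $120 = $720, leaving $600.
First-Time Homebuyer Credit: 16% of the $21,700 excess over $305,900 is $3,472; credit = $7,975 − $3,472 = $4,503.
Total: $1,592 + $600 + $4,503 = $6,695.

$6,695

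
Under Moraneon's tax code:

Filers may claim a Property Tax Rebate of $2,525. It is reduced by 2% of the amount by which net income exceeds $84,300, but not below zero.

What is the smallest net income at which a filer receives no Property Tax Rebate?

$210,550

The credit falls by 2% of each dollar above $84,300, so it reaches zero when the excess is $2,525 / 2% = $126,250: income = $84,300 + $126,250 = $210,550.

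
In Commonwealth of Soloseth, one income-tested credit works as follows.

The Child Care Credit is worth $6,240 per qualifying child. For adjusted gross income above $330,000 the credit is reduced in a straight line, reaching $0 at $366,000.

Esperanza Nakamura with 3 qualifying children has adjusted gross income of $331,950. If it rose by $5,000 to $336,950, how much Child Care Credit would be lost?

$2,600

At $331,950 — base = 3 × $6,240 = $18,720. $331,950 is $1,950 into a $36,000 phase-out range, leaving 34,050/36,000 of the credit: $18,720 × 34,050/36,000 = $17,706.
At $336,950 — base = 3 × $6,240 = $18,720. $336,950 is $6,950 into a $36,000 phase-out range, leaving 29,050/36,000 of the credit: $18,720 × 29,050/36,000 = $15,106.
Lost: $17,706 − $15,106 = $2,600.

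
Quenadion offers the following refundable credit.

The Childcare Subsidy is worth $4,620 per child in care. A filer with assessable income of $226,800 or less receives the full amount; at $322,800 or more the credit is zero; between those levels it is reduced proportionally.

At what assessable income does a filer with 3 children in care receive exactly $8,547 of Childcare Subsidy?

Full credit = 3 × $4,620 = $13,860.
$8,547 is 8,547/13,860 of the full $13,860, so 5,313/13,860 of the $96,000 range has been used: income = $226,800 + $96,000 × 5,313/13,860 = $263,600.

$263,600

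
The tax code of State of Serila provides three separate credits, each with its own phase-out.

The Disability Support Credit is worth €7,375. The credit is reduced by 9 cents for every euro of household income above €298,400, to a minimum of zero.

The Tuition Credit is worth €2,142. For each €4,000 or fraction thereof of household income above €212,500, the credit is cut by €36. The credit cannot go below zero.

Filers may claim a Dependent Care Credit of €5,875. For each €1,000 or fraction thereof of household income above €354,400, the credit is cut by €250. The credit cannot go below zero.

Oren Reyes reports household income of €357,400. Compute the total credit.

€8,000

Disability Support Credit: 9% of the €59,000 excess over €298,400 is €5,310; credit = €7,375 − €5,310 = €2,065.
Tuition Credit: income exceeds €212,500 by €144,900, which is 37 full-or-partial €4,000 increments; reduction = 37 × €36 = €1,332, leaving €810.
Dependent Care Credit: income exceeds €354,400 by €3,000, which is 3 full-or-partial €1,000 increments; reduction = 3 × €250 = €750, leaving €5,125.
Total: €2,065 + €810 + €5,125 = €8,000.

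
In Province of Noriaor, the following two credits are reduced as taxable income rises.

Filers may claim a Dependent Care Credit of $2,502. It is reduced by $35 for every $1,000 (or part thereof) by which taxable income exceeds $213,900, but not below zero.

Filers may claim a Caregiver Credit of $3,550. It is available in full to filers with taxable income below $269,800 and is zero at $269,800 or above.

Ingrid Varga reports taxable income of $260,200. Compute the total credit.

Dependent Care Credit: income exceeds $213,900 by $46,300, which is 47 full-or-partial $1,000 increments; reduction = 47 × $35 = $1,645, leaving $857.
Caregiver Credit: $260,200 is below the $269,800 cutoff, so the full $3,550 applies.
Total: $857 + $3,550 = $4,407.

$4,407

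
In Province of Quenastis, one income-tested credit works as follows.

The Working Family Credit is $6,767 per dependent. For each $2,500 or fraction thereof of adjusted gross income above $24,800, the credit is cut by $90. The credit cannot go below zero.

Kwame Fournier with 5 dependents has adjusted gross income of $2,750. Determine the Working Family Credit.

$33,835

Working Family Credit: base = 5 × $6,767 = $33,835. $2,750 is at or below the $24,800 threshold, so the full $33,835 applies.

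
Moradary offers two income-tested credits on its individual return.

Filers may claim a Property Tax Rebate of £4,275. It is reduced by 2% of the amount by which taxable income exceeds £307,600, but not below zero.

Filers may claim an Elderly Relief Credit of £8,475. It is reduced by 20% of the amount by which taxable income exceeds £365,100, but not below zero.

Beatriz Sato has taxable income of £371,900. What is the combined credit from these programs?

Property Tax Rebate: 2% of the £64,300 excess over £307,600 is £1,286; credit = £4,275 − £1,286 = £2,989.
Elderly Relief Credit: 20% of the £6,800 excess over £365,100 is £1,360; credit = £8,475 − £1,360 = £7,115.
Total: £2,989 + £7,115 = £10,104.

£10,104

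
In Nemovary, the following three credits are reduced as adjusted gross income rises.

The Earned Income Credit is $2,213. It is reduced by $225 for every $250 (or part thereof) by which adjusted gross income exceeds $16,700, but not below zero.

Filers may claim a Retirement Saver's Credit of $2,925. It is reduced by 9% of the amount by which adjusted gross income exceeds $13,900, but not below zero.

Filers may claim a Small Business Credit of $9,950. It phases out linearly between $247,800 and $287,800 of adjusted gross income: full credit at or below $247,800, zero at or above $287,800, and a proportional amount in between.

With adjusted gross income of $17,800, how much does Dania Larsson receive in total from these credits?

$13,612

Earned Income Credit: income exceeds $16,700 by $1,100, which is 5 full-or-partial $250 increments; reduction = 5 × $225 = $1,125, leaving $1,088.
Retirement Saver's Credit: 9% of the $3,900 excess over $13,900 is $351; credit = $2,925 − $351 = $2,574.
Small Business Credit: $17,800 is at or below the $247,800 threshold, so the full $9,950 applies.
Total: $1,088 + $2,574 + $9,950 = $13,612.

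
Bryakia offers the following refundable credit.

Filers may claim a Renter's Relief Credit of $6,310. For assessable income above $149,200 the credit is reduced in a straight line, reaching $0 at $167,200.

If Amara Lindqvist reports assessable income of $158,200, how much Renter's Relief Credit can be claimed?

$3,155

Renter's Relief Credit: $158,200 is $9,000 into a $18,000 phase-out range, leaving 9,000/18,000 of the credit: $6,310 × 9,000/18,000 = $3,155.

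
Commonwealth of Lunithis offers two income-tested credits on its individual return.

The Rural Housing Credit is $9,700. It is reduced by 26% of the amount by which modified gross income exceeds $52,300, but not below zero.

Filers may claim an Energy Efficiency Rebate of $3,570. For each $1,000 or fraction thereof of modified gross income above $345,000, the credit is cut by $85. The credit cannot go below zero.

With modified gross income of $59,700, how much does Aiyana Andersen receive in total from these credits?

Rural Housing Credit: 26% of the $7,400 excess over $52,300 is $1,924; credit = $9,700 − $1,924 = $7,776.
Energy Efficiency Rebate: $59,700 is at or below the $345,000 threshold, so the full $3,570 applies.
Total: $7,776 + $3,570 = $11,346.

$11,346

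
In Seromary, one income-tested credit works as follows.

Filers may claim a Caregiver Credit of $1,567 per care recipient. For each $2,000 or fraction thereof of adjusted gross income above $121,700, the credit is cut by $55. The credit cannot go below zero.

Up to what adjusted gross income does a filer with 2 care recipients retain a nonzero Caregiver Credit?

Full credit = 2 × $1,567 = $3,134.
After 56 increments the reduction is 56 × $55 = $3,080, leaving $54; one more increment wipes it out. Increment 56 ends at excess 56 × $2,000 = $112,000, so the highest qualifying income is $121,700 + $112,000 = $233,700.

$233,700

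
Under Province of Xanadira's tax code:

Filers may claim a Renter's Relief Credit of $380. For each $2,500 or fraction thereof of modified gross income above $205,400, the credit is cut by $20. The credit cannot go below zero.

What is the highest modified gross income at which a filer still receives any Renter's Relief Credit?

After 18 increments the reduction is 18 × $20 = $360, leaving $20; one more increment wipes it out. Increment 18 ends at excess 18 × $2,500 = $45,000, so the highest qualifying income is $205,400 + $45,000 = $250,400.

$250,400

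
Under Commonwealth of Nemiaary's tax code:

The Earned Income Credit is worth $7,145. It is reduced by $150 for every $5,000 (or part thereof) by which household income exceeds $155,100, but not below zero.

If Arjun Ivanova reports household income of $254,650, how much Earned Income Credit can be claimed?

$4,145

Earned Income Credit: income exceeds $155,100 by $99,550, which is 20 full-or-partial $5,000 increments; reduction = 20 × $150 = $3,000, leaving $4,145.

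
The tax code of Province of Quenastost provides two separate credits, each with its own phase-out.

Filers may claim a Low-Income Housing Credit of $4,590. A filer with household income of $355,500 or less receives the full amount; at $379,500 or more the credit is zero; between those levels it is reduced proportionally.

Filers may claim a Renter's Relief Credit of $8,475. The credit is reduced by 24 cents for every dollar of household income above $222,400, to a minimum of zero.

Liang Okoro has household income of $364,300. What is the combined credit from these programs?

Low-Income Housing Credit: $364,300 is $8,800 into a $24,000 phase-out range, leaving 15,200/24,000 of the credit: $4,590 × 15,200/24,000 = $2,907.
Renter's Relief Credit: 24% of the $141,900 excess over $222,400 is $34,056 ≥ base, so the credit is $0.
Total: $2,907 + $0 = $2,907.

$2,907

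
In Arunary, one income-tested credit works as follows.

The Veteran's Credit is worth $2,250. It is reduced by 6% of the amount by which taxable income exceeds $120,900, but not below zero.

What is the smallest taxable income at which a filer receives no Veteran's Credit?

The credit falls by 6% of each dollar above $120,900, so it reaches zero when the excess is $2,250 / 6% = $37,500: income = $120,900 + $37,500 = $158,400.

$158,400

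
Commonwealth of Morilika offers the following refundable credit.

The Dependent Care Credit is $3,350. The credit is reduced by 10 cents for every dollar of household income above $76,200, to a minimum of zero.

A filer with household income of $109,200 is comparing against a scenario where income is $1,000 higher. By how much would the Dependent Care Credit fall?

$50

At $109,200 — 10% of the $33,000 excess over $76,200 is $3,300; credit = $3,350 − $3,300 = $50.
At $110,200 — 10% of the $34,000 excess over $76,200 is $3,400 ≥ base, so the credit is $0.
Lost: $50 − $0 = $50.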